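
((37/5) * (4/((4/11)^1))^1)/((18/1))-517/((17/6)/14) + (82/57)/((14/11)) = -518682923/203490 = -2548.94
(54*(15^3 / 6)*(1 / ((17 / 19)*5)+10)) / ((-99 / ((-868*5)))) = 231430500 / 17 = 13613558.82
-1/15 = -0.07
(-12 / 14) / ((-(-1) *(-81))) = 2 / 189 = 0.01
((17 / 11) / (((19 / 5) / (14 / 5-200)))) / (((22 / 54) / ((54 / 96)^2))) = -62.29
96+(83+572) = 751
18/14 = 9/7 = 1.29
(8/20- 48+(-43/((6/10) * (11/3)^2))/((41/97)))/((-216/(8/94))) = 1493543/62955090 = 0.02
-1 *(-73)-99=-26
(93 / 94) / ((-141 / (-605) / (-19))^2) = 4096185775 / 622938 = 6575.59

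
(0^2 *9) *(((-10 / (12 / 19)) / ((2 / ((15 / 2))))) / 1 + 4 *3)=0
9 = 9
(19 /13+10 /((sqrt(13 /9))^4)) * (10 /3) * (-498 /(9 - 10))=1754620 /169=10382.37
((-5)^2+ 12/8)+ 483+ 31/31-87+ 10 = 867/2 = 433.50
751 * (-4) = -3004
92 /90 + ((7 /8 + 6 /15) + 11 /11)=3.30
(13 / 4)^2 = 10.56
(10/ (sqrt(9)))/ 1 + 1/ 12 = 41/ 12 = 3.42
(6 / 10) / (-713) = -3 / 3565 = -0.00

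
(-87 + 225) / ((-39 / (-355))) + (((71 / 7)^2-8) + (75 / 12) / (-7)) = 3440153 / 2548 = 1350.14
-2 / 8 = -1 / 4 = -0.25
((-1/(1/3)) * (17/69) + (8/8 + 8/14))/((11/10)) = 1340/1771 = 0.76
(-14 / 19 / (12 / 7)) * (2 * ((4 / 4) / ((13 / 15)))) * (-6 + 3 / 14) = 5.74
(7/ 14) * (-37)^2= 1369/ 2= 684.50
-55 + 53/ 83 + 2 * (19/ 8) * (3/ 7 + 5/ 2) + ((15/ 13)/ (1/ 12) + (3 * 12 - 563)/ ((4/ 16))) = -128981347/ 60424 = -2134.60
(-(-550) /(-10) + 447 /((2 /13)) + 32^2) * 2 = 7749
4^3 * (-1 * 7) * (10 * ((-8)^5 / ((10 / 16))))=234881024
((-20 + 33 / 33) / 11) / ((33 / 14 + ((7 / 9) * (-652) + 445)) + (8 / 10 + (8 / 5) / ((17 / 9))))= 40698 / 1369115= 0.03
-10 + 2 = -8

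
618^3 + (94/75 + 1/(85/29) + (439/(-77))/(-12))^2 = 4044312691197773569/17134810000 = 236029036.28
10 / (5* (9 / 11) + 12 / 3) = 110 / 89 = 1.24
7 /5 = 1.40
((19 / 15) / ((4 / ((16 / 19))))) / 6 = 2 / 45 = 0.04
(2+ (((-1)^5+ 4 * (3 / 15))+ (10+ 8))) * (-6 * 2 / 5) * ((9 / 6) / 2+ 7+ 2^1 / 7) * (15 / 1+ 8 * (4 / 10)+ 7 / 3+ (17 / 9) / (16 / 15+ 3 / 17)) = -93431151 / 11095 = -8421.01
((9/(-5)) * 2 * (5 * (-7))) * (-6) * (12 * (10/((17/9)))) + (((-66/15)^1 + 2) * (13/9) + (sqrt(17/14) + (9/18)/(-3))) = -24496253/510 + sqrt(238)/14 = -48030.77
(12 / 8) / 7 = 3 / 14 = 0.21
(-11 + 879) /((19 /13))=11284 /19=593.89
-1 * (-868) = 868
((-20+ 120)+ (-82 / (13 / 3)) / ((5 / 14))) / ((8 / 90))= 6876 / 13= 528.92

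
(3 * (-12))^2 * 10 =12960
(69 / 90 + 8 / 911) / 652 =21193 / 17819160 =0.00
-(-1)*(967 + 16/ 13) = 12587/ 13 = 968.23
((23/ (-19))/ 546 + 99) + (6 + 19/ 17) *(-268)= -1808.53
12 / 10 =1.20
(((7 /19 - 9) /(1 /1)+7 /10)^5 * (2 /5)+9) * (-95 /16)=74499.00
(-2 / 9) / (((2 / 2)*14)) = -1 / 63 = -0.02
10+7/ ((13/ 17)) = 249/ 13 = 19.15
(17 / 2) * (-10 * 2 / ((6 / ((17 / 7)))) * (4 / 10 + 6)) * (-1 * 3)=9248 / 7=1321.14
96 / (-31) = -96 / 31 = -3.10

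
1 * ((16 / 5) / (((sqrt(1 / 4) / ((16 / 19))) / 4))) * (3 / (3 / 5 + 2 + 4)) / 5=1.96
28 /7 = 4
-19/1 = -19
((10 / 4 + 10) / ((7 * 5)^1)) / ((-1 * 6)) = -5 / 84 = -0.06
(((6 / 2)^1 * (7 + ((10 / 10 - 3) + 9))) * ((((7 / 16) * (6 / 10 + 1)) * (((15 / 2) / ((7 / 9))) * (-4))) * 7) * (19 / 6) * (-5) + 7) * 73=9175516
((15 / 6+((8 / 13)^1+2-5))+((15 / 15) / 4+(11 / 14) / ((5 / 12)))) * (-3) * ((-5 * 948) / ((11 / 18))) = 52433406 / 1001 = 52381.02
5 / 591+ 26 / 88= 7903 / 26004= 0.30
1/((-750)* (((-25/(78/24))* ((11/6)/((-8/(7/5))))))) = -26/48125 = -0.00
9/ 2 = 4.50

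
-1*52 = -52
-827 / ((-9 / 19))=1745.89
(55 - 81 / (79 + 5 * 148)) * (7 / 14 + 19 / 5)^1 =107414 / 455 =236.07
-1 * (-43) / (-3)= -43 / 3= -14.33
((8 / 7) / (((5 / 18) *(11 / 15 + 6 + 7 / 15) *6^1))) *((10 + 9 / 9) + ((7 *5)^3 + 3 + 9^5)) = 203876 / 21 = 9708.38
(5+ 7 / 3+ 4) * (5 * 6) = 340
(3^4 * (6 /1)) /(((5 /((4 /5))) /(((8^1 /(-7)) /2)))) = -7776 /175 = -44.43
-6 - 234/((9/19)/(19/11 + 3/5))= -63562/55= -1155.67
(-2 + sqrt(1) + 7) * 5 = 30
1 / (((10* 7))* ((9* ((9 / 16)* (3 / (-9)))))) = -8 / 945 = -0.01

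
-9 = -9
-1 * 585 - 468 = -1053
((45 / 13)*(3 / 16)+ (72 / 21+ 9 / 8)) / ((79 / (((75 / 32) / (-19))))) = -0.01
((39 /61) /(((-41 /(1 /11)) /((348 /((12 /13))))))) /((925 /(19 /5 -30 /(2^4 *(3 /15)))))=3278769 /1017907000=0.00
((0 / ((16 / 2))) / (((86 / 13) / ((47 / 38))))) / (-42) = 0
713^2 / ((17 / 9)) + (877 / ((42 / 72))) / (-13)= 269020.88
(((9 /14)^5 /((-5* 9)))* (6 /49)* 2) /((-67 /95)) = 373977 /441419048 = 0.00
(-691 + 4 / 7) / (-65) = 4833 / 455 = 10.62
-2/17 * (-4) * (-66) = -528/17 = -31.06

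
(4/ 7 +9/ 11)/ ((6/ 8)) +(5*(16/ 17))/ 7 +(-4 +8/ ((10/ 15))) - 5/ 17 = 40177/ 3927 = 10.23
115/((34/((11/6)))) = 1265/204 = 6.20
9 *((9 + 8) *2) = 306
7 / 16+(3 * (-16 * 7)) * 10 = -53753 / 16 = -3359.56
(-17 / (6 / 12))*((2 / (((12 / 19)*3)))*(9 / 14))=-323 / 14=-23.07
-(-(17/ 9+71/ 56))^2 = -2531281/ 254016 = -9.97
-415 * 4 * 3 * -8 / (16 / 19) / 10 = 4731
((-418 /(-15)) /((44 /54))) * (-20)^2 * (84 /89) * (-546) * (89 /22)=-28519069.09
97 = 97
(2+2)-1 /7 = 27 /7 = 3.86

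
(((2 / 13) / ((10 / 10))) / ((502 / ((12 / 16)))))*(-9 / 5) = -27 / 65260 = -0.00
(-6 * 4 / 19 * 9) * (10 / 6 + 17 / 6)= -972 / 19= -51.16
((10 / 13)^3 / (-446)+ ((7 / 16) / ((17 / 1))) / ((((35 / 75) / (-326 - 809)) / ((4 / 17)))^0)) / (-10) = -3293517 / 1332612320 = -0.00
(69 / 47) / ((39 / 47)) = 23 / 13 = 1.77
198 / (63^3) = 22 / 27783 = 0.00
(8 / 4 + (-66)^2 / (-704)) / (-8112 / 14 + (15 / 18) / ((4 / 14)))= 1407 / 193708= 0.01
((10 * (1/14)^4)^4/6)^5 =95367431640625/363411940690896652650310714793910268632333035450156584625883757452920837947448029794533376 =0.00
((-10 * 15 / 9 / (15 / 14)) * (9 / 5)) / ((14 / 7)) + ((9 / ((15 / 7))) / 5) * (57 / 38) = -12.74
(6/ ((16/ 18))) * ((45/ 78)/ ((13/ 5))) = 2025/ 1352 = 1.50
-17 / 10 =-1.70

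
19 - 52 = -33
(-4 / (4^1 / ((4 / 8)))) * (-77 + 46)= 31 / 2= 15.50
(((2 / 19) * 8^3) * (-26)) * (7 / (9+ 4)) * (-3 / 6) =7168 / 19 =377.26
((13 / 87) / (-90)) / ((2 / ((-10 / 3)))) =13 / 4698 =0.00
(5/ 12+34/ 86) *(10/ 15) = 419/ 774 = 0.54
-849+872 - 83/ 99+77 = 9817/ 99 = 99.16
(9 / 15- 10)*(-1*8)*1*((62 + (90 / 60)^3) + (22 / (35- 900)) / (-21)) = 446522137 / 90825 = 4916.29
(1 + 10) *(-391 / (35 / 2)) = -8602 / 35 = -245.77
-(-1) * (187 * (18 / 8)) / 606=561 / 808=0.69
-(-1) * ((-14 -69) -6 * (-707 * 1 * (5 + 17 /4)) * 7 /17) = 16074.03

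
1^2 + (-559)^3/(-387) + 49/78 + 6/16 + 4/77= 32530670143/72072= 451363.50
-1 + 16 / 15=1 / 15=0.07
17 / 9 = 1.89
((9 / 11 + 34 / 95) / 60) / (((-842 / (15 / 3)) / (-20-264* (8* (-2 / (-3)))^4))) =1772128283 / 71271090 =24.86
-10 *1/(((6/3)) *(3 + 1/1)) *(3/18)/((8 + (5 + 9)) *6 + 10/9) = -15/9584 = -0.00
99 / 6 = 33 / 2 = 16.50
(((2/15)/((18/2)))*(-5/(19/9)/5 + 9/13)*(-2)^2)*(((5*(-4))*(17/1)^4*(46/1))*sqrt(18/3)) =-245885824*sqrt(6)/247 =-2438440.50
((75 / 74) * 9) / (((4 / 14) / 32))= 37800 / 37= 1021.62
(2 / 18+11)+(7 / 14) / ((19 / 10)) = 1945 / 171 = 11.37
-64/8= -8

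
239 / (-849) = -0.28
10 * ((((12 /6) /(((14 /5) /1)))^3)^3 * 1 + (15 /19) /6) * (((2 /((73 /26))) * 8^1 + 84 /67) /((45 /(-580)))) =-1814366563180400 /11250061034709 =-161.28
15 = 15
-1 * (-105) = 105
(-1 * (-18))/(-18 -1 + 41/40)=-720/719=-1.00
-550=-550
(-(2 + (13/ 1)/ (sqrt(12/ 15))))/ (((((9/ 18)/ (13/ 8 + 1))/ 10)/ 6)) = -5208.35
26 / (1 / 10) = 260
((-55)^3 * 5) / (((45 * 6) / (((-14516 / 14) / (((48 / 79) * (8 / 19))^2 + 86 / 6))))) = 221864.33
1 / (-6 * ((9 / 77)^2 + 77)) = -5929 / 2739684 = -0.00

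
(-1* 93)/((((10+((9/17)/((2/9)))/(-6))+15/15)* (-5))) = 6324/3605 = 1.75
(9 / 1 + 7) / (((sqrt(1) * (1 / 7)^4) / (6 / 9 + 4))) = 537824 / 3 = 179274.67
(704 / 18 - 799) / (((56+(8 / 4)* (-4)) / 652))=-1114757 / 108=-10321.82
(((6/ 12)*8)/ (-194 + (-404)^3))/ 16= -1/ 263757832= -0.00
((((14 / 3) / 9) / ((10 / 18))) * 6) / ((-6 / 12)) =-56 / 5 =-11.20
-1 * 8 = -8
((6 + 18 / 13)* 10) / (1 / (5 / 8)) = 600 / 13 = 46.15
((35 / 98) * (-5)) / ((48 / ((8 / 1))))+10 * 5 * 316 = 1327175 / 84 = 15799.70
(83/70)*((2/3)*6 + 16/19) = 3818/665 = 5.74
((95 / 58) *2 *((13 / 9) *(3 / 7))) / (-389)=-1235 / 236901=-0.01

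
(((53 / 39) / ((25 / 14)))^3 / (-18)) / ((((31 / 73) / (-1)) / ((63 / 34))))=52188236842 / 488454890625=0.11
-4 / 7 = -0.57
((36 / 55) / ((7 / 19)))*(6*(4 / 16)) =1026 / 385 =2.66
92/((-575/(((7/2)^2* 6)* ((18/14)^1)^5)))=-354294/8575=-41.32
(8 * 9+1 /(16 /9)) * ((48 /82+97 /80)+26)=105856497 /52480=2017.08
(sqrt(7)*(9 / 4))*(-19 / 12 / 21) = -19*sqrt(7) / 112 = -0.45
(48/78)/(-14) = -4/91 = -0.04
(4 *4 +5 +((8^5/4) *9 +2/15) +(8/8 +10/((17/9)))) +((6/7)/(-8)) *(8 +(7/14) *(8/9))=43883941/595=73754.52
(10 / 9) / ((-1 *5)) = -2 / 9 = -0.22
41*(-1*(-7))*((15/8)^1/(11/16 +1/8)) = 8610/13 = 662.31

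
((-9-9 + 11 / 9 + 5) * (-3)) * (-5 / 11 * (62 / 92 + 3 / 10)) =-11872 / 759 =-15.64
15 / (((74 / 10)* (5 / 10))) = 150 / 37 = 4.05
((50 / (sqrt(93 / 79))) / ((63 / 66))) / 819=1100 * sqrt(7347) / 1599507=0.06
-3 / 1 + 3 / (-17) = -54 / 17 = -3.18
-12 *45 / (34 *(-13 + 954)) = -270 / 15997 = -0.02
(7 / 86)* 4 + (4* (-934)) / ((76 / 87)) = -3493828 / 817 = -4276.41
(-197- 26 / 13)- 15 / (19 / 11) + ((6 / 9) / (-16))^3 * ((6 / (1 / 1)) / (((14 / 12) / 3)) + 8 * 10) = -95464805 / 459648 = -207.69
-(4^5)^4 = -1099511627776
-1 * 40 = -40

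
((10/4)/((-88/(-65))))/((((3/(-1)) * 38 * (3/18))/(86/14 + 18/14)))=-0.72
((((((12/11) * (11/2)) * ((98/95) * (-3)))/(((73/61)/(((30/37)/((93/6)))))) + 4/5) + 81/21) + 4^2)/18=368339689/334086690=1.10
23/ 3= 7.67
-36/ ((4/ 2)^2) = -9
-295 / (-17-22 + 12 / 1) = 295 / 27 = 10.93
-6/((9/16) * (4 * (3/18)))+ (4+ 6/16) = -93/8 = -11.62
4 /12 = 0.33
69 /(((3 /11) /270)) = 68310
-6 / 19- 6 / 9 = -56 / 57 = -0.98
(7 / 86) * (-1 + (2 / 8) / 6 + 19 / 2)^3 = 60305875 / 1188864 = 50.73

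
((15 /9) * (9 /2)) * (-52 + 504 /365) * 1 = -27714 /73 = -379.64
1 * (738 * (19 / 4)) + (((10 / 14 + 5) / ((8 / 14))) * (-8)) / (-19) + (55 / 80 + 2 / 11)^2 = 3510.47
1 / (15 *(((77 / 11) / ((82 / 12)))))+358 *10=3580.07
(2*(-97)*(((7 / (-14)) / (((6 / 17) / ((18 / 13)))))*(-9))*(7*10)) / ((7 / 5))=-2226150 / 13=-171242.31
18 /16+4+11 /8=13 /2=6.50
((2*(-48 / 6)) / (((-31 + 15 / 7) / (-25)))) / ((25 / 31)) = -1736 / 101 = -17.19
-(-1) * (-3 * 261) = -783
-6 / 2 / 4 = -3 / 4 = -0.75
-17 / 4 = -4.25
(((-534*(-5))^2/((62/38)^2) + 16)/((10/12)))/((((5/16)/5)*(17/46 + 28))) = 130629760768/72075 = 1812414.30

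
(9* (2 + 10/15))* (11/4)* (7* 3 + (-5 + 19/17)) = 19206/17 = 1129.76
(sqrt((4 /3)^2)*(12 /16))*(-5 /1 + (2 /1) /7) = -33 /7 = -4.71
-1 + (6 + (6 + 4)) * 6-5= 90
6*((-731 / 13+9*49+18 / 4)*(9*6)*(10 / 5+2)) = 6558408 / 13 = 504492.92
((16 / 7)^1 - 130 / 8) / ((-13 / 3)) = 1173 / 364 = 3.22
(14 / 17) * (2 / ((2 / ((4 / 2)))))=28 / 17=1.65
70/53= 1.32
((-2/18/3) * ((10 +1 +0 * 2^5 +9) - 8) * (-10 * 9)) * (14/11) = 50.91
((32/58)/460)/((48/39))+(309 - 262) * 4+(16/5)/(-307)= 769892743/4095380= 187.99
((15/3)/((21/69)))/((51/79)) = 9085/357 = 25.45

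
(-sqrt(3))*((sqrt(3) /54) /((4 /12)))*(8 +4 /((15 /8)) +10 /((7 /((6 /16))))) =-4481 /2520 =-1.78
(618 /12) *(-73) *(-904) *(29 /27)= 98559052 /27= 3650335.26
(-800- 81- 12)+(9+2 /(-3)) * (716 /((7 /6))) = 29549 /7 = 4221.29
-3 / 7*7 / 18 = -1 / 6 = -0.17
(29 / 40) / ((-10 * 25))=-29 / 10000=-0.00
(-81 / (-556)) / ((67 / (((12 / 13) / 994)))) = 243 / 120342586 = 0.00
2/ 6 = 1/ 3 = 0.33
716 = 716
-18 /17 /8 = -9 /68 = -0.13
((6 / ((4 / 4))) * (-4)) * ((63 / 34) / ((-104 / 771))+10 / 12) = 136879 / 442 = 309.68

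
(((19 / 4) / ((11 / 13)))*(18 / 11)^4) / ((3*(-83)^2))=2160756 / 1109480339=0.00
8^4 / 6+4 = 2060 / 3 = 686.67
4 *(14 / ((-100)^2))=7 / 1250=0.01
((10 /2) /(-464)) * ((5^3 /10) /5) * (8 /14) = -25 /1624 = -0.02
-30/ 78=-5/ 13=-0.38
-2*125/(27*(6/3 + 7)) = -250/243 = -1.03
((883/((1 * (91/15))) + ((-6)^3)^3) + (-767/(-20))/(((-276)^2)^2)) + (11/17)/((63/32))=-10077550.12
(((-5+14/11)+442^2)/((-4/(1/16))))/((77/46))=-49426149/27104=-1823.57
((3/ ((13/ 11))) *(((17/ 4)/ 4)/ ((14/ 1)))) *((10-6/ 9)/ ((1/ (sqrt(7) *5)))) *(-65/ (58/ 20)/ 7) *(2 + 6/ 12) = -116875 *sqrt(7)/ 1624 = -190.41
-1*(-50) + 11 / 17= 861 / 17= 50.65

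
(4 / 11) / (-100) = -1 / 275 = -0.00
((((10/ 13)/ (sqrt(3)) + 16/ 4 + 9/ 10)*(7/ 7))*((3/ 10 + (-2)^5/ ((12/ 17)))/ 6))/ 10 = -66199/ 18000- 1351*sqrt(3)/ 7020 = -4.01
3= 3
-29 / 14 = -2.07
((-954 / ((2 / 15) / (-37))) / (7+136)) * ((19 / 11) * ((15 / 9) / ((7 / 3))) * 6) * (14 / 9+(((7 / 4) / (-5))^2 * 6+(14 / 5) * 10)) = 415113.34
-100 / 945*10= -200 / 189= -1.06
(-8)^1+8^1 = 0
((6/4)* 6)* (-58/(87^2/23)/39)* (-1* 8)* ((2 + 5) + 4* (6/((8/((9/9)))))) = 3680/1131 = 3.25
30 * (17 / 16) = 255 / 8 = 31.88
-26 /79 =-0.33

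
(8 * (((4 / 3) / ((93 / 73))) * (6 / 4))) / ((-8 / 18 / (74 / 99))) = -21608 / 1023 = -21.12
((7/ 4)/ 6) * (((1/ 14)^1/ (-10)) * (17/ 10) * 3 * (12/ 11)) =-51/ 4400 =-0.01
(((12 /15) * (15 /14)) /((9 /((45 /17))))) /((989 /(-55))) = -1650 /117691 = -0.01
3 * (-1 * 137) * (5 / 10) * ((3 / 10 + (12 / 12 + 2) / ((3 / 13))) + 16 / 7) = -448401 / 140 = -3202.86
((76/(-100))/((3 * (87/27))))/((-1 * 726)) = 19/175450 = 0.00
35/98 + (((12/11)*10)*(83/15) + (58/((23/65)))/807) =174144491/2858394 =60.92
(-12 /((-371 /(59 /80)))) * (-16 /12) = -59 /1855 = -0.03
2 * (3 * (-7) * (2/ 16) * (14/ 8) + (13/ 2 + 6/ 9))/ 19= 13/ 48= 0.27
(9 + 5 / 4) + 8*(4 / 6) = 187 / 12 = 15.58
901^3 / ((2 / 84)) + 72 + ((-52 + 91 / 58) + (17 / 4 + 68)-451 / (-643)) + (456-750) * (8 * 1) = 2291356128311005 / 74588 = 30720171184.52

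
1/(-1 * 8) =-1/8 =-0.12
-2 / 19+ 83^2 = 130889 / 19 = 6888.89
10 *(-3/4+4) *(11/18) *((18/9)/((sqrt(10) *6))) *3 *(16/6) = 143 *sqrt(10)/27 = 16.75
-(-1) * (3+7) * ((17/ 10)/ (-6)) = -17/ 6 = -2.83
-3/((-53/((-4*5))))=-60/53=-1.13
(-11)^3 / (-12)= 1331 / 12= 110.92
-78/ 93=-26/ 31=-0.84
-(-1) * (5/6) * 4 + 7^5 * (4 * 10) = 2016850/3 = 672283.33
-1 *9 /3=-3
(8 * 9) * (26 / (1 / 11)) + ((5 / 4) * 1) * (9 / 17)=1400301 / 68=20592.66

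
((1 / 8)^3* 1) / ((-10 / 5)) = -1 / 1024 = -0.00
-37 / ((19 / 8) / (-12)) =3552 / 19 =186.95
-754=-754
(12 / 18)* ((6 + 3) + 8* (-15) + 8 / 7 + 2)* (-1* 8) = 12080 / 21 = 575.24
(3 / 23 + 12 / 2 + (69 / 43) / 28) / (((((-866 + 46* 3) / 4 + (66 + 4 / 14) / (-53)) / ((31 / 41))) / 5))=-156405385 / 1225228584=-0.13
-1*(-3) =3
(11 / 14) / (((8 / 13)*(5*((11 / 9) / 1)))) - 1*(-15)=8517 / 560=15.21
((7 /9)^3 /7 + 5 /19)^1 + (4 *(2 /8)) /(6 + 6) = 0.41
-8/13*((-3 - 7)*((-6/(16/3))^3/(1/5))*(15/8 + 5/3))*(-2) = 516375/1664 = 310.32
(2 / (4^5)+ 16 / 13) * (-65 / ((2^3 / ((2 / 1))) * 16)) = -41025 / 32768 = -1.25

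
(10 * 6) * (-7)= -420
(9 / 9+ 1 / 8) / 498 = 3 / 1328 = 0.00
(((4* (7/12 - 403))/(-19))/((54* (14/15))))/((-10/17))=-82093/28728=-2.86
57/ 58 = 0.98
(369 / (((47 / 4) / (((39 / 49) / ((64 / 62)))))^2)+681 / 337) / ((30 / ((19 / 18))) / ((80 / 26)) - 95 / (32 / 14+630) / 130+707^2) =225709690910780739 / 31255249489309964000176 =0.00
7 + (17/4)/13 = 381/52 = 7.33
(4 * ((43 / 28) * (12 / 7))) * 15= 7740 / 49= 157.96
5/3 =1.67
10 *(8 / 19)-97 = -1763 / 19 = -92.79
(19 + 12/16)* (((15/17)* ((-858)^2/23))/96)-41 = 72183203/12512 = 5769.12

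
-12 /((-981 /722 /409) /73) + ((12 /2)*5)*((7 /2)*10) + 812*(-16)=82321982 /327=251749.18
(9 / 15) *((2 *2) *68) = 816 / 5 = 163.20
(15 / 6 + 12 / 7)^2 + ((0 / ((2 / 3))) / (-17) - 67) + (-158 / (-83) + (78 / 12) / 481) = -28484271 / 601916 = -47.32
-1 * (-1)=1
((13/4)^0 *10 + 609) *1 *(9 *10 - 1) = 55091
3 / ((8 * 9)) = 1 / 24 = 0.04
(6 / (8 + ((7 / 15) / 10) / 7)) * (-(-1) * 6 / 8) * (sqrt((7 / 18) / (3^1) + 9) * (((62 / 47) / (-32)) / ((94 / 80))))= -11625 * sqrt(2958) / 10612036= -0.06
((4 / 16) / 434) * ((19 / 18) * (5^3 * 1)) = 2375 / 31248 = 0.08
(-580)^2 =336400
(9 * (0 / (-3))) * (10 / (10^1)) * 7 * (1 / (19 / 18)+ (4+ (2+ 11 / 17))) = 0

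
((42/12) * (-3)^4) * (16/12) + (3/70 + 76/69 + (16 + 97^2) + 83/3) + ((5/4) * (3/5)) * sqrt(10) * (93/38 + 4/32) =1173 * sqrt(10)/608 + 47487647/4830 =9837.91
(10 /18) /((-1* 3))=-5 /27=-0.19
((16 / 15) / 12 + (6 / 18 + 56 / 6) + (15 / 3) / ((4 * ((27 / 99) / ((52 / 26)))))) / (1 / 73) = 124319 / 90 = 1381.32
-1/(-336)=1/336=0.00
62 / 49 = 1.27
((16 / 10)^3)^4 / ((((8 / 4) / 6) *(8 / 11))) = 283467841536 / 244140625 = 1161.08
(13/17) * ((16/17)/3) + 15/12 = 5167/3468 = 1.49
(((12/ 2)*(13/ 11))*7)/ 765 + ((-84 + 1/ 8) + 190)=2382901/ 22440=106.19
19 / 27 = 0.70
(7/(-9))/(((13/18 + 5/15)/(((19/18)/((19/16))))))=-112/171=-0.65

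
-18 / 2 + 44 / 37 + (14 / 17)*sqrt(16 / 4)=-3877 / 629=-6.16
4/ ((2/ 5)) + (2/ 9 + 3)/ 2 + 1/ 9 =211/ 18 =11.72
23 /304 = 0.08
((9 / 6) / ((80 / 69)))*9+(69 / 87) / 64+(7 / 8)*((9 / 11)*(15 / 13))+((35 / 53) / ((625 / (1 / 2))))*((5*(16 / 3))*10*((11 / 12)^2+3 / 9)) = 24017586841 / 1898994240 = 12.65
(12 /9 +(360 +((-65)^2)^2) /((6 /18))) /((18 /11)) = 1767247559 /54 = 32726806.65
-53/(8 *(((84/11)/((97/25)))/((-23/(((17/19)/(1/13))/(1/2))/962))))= 24712787/7143427200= 0.00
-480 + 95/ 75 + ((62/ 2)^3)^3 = 26439622160192.27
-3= -3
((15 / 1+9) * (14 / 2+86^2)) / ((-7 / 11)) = -1954392 / 7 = -279198.86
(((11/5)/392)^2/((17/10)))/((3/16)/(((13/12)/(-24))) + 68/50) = -7865/1185978752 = -0.00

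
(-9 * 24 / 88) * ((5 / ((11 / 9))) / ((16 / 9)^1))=-10935 / 1936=-5.65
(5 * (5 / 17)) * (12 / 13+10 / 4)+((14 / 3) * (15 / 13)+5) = 6815 / 442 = 15.42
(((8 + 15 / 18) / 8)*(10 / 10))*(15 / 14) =265 / 224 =1.18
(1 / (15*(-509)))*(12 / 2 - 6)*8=0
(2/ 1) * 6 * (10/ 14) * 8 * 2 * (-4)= -3840/ 7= -548.57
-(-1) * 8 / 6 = 4 / 3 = 1.33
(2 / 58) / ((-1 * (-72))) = 0.00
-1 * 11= -11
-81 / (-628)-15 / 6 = -1489 / 628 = -2.37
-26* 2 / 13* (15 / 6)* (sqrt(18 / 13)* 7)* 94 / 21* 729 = -685260* sqrt(26) / 13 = -268781.09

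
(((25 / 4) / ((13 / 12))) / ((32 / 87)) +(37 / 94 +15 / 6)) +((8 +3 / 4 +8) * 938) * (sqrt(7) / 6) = 363251 / 19552 +31423 * sqrt(7) / 12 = 6946.70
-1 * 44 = -44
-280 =-280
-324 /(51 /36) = -3888 /17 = -228.71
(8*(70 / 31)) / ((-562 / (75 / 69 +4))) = -32760 / 200353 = -0.16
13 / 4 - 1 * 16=-51 / 4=-12.75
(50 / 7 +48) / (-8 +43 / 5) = 1930 / 21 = 91.90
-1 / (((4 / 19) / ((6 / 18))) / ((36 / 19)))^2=-9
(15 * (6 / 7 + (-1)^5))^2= 225 / 49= 4.59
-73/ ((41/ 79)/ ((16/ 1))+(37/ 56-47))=645904/ 409723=1.58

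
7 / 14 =1 / 2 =0.50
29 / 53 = 0.55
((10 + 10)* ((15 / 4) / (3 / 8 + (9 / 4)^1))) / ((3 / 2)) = 400 / 21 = 19.05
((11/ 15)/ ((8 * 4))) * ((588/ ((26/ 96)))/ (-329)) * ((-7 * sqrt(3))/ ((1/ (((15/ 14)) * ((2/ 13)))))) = 1386 * sqrt(3)/ 7943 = 0.30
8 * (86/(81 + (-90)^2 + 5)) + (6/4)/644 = 455351/5271784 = 0.09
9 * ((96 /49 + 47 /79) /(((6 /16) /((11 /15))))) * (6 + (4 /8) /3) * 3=16096036 /19355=831.62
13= 13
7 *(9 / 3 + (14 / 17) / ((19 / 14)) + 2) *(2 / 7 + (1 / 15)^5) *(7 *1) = 19253282489 / 245278125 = 78.50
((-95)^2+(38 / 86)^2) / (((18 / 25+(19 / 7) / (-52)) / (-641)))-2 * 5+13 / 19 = -1849468788873421 / 213491087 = -8662978.93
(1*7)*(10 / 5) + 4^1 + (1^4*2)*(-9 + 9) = 18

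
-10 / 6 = -1.67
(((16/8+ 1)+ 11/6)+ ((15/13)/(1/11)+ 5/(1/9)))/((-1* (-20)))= 4877/1560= 3.13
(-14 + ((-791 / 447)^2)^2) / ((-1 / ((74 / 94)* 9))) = 29.72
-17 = -17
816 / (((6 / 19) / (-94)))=-242896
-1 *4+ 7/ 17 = -61/ 17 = -3.59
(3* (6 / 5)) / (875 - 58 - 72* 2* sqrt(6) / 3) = 864* sqrt(6) / 3268325 + 14706 / 3268325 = 0.01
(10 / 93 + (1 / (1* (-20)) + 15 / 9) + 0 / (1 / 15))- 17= -9471 / 620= -15.28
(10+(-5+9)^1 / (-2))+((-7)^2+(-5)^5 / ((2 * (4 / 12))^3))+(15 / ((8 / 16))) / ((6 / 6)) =-83679 / 8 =-10459.88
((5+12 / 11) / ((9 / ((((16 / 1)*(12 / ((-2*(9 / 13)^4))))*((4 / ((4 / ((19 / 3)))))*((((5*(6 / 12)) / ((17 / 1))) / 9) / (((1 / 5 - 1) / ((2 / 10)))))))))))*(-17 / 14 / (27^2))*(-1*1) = 363581530 / 29831377653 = 0.01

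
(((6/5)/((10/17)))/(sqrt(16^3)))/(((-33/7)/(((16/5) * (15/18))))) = -119/6600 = -0.02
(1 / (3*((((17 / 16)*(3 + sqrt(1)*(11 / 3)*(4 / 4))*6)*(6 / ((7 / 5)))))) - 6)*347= -7961221 / 3825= -2081.36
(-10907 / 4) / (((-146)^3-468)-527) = 10907 / 12452524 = 0.00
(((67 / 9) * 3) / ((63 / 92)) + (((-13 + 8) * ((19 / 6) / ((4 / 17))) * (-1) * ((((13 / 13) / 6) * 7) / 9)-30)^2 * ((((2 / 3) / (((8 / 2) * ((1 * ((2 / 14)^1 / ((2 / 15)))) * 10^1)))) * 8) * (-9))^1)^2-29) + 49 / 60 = 257090.25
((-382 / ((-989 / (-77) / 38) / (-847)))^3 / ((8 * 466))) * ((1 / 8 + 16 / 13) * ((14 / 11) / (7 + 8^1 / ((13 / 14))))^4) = 14077156526.32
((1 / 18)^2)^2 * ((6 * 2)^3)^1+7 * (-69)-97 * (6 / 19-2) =-319.62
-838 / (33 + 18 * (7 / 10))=-2095 / 114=-18.38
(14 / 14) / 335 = 0.00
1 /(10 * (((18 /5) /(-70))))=-35 /18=-1.94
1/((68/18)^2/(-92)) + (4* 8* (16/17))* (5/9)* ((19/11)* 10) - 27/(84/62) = 105198613/400554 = 262.63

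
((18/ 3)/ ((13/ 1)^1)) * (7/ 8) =21/ 52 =0.40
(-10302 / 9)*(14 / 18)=-24038 / 27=-890.30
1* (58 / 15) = 58 / 15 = 3.87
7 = 7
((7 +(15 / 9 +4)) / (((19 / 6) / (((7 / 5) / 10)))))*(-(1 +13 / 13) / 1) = -28 / 25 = -1.12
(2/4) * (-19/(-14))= 0.68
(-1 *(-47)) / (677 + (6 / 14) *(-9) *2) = 329 / 4685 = 0.07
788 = 788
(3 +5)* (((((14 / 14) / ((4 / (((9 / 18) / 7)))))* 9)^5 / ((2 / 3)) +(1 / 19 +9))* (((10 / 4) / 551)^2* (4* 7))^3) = 2960235886515625 / 213426930160936843108352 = 0.00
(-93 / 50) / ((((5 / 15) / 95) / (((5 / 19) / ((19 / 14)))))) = -1953 / 19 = -102.79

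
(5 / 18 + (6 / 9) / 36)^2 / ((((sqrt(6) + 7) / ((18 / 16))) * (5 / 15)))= 56 / 1161 - 8 * sqrt(6) / 1161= 0.03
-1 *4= -4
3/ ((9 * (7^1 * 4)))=1/ 84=0.01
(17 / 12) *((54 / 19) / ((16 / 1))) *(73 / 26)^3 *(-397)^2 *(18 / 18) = 9380824794009 / 10686208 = 877844.11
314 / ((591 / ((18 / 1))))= 1884 / 197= 9.56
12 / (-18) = -2 / 3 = -0.67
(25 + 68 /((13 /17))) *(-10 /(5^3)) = -2962 /325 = -9.11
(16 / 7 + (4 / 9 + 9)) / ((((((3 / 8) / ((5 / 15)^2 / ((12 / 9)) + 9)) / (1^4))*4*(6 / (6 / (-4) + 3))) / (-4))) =-80551 / 1134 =-71.03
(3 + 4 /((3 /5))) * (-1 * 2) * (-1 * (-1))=-58 /3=-19.33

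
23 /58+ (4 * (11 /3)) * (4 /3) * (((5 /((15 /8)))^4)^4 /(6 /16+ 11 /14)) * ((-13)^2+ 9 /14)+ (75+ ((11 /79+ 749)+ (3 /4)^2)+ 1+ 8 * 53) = 3450254742753696504782671 /184616710782192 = 18688745607.78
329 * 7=2303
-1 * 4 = -4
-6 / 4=-3 / 2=-1.50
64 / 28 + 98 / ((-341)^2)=1861182 / 813967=2.29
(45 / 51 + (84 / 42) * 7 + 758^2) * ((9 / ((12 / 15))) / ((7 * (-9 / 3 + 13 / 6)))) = -263731707 / 238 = -1108116.42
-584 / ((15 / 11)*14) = -3212 / 105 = -30.59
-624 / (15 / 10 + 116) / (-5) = 1248 / 1175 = 1.06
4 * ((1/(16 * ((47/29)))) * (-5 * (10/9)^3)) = -36250/34263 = -1.06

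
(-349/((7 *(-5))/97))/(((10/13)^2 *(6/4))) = 5721157/5250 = 1089.74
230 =230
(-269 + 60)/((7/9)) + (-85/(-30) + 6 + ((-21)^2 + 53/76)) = 181.82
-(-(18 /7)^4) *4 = 174.89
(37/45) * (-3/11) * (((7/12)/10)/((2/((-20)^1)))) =0.13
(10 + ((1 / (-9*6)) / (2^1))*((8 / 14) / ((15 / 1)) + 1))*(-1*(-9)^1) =113291 / 1260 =89.91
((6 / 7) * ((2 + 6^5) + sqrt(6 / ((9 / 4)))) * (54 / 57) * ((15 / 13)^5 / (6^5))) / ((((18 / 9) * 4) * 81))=3125 * sqrt(6) / 14222007072 + 12153125 / 4740669024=0.00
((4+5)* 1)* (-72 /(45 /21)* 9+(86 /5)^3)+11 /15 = 43075.17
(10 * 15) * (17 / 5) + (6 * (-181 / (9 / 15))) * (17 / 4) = -7182.50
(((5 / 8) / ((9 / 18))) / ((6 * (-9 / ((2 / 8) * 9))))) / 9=-5 / 864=-0.01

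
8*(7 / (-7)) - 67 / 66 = -595 / 66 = -9.02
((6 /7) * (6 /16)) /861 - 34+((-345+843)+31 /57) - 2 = 211869311 /458052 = 462.54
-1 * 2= -2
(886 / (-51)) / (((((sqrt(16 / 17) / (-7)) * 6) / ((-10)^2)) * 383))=77525 * sqrt(17) / 58599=5.45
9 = 9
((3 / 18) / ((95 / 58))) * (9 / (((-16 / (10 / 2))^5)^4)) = 1659393310546875 / 22969590572677954319417344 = 0.00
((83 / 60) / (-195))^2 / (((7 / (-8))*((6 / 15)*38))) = -6889 / 1820637000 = -0.00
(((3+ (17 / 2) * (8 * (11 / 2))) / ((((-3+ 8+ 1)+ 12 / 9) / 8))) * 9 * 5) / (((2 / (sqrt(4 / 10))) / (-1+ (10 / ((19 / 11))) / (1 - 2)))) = -2626182 * sqrt(10) / 209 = -39735.49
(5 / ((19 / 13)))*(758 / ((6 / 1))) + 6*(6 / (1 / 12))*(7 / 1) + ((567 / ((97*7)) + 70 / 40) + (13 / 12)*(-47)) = 12561377 / 3686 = 3407.86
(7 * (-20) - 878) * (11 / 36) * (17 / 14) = -377.71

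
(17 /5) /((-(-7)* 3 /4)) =0.65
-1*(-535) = 535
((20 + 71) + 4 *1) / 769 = 95 / 769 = 0.12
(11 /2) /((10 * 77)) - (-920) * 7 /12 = 225403 /420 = 536.67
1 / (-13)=-1 / 13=-0.08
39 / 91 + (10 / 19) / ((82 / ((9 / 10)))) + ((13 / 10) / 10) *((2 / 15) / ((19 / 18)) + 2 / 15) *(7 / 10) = 18730079 / 40897500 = 0.46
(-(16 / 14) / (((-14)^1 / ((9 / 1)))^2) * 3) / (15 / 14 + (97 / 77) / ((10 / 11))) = -1215 / 2107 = -0.58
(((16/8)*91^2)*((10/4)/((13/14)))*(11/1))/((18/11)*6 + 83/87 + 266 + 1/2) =72215220/40823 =1768.98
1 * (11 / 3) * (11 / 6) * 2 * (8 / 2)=484 / 9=53.78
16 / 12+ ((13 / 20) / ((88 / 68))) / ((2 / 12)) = 2869 / 660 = 4.35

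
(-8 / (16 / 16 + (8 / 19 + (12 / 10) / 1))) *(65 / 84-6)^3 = 8037429305 / 18447912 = 435.68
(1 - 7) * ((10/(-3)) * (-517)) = -10340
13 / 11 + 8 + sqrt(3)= sqrt(3) + 101 / 11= 10.91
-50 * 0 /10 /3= 0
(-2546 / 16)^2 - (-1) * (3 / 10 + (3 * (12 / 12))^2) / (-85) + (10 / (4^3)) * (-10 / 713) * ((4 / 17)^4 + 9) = 2412569406807181 / 95280756800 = 25320.64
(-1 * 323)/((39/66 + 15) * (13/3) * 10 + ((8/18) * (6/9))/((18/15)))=-287793/602185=-0.48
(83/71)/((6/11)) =913/426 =2.14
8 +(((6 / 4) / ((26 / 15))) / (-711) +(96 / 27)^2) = 6868171 / 332748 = 20.64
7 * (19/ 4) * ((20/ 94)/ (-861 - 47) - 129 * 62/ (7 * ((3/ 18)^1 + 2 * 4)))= -19455423521/ 4182248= -4651.91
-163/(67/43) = -7009/67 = -104.61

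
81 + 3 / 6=163 / 2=81.50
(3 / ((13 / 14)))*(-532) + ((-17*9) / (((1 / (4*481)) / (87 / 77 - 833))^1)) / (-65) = -18864306528 / 5005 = -3769092.21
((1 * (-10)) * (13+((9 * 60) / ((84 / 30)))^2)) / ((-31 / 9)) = 164082330 / 1519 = 108019.97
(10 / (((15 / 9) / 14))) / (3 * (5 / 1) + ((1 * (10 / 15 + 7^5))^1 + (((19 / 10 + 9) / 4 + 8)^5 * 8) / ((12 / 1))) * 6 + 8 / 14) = 15052800000 / 119789275912043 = 0.00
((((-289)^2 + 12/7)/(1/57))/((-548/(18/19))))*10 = -78928965/959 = -82303.40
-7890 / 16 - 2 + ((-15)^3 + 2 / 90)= -1393237 / 360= -3870.10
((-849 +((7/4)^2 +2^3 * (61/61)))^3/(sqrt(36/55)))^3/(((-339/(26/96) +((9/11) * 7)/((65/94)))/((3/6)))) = 2264889102193112542563341024753395309425 * sqrt(55)/108611957614968832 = 154650256767023614328968.10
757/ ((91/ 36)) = 27252/ 91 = 299.47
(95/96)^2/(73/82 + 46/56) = 518035/905472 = 0.57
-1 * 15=-15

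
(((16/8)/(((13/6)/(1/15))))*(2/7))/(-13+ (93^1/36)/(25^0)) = -96/56875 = -0.00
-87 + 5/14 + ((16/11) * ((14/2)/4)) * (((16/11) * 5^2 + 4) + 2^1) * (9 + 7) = 2775979/1694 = 1638.71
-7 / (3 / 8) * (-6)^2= -672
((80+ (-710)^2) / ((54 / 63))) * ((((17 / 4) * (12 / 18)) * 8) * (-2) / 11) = -26665520 / 11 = -2424138.18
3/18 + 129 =775/6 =129.17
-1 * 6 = -6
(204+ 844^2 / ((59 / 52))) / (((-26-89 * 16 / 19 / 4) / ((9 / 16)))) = -1584037467 / 200600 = -7896.50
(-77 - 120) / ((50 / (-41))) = 161.54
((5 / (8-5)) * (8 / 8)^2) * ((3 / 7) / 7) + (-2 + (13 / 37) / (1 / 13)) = 4840 / 1813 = 2.67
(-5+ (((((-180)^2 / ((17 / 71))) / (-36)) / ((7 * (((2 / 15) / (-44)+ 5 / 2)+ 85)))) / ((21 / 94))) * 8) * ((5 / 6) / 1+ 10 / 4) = -27030341050 / 36078063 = -749.22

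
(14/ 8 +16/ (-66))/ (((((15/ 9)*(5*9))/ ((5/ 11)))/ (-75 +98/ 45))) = -652123/ 980100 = -0.67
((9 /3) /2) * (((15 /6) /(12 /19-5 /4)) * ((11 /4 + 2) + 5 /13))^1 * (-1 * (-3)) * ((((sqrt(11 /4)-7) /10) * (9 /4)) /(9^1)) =319599 /19552-45657 * sqrt(11) /39104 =12.47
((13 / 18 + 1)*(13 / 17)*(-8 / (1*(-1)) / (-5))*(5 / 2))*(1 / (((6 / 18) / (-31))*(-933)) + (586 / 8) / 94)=-41419937 / 8945604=-4.63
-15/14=-1.07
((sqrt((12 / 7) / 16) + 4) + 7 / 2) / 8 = sqrt(21) / 112 + 15 / 16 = 0.98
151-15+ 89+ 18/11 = 2493/11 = 226.64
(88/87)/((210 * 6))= 22/27405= 0.00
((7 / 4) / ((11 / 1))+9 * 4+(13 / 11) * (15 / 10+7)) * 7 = 14231 / 44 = 323.43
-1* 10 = -10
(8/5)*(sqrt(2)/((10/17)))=3.85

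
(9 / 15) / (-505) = -3 / 2525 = -0.00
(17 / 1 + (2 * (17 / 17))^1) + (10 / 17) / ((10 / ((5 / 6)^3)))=19.03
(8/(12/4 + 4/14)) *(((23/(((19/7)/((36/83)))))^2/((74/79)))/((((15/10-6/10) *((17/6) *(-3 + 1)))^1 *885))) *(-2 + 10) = -5743696896/92292422119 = -0.06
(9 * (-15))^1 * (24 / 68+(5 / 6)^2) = -9615 / 68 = -141.40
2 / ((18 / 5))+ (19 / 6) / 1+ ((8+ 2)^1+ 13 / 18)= 130 / 9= 14.44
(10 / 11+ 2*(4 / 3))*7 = 826 / 33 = 25.03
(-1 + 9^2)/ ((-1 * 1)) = -80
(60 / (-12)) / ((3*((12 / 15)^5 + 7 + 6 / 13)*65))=-3125 / 949311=-0.00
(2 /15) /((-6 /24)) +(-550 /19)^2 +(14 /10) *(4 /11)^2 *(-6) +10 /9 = 1646064878 /1965645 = 837.42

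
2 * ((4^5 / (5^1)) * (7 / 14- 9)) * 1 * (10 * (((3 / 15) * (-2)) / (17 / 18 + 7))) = 1752.97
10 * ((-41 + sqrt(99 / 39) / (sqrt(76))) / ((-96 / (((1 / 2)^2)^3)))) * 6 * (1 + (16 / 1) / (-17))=205 / 8704 - 5 * sqrt(8151) / 4299776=0.02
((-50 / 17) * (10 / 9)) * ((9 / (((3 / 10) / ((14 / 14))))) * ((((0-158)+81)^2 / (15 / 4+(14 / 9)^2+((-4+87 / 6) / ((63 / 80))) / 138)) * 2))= -3005640000 / 16201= -185521.88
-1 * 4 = -4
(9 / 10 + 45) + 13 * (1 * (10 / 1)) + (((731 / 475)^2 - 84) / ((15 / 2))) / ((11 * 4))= 6539218118 / 37228125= 175.65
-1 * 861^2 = -741321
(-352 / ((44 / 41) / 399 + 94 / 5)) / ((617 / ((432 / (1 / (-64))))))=838.88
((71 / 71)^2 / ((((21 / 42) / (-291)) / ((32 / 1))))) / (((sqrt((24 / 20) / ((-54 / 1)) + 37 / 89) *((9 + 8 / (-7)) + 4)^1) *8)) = -12222 *sqrt(175330) / 16351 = -312.99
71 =71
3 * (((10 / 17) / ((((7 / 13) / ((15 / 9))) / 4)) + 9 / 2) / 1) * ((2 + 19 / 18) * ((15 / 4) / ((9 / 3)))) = 2313575 / 17136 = 135.01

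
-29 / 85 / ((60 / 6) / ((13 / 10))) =-377 / 8500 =-0.04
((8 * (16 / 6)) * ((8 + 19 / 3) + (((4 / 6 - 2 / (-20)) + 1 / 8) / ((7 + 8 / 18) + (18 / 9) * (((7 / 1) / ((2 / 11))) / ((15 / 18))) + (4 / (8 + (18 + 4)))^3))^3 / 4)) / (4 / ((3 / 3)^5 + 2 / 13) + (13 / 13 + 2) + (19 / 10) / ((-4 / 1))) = 16849708597114095315965 / 330167341864946022636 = 51.03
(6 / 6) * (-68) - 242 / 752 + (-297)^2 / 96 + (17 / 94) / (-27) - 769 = 3310171 / 40608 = 81.52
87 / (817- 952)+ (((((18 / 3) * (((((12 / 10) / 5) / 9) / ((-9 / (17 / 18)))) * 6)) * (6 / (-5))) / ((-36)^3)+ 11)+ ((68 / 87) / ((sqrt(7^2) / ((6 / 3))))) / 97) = 1338158772053 / 129192651000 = 10.36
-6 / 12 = -1 / 2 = -0.50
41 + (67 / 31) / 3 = 3880 / 93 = 41.72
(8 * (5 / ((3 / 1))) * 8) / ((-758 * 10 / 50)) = -800 / 1137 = -0.70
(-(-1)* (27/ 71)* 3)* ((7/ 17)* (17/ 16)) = 567/ 1136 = 0.50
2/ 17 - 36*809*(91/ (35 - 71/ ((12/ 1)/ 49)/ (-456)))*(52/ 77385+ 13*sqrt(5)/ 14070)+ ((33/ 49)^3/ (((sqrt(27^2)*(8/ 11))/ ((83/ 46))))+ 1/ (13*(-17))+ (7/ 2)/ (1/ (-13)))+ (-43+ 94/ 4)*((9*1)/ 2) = -179825002565466976441/ 982200540601520240 - 4488823872*sqrt(5)/ 65324665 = -336.74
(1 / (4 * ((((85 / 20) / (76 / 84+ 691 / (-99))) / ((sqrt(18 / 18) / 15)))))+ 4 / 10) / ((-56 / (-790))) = 1312901 / 247401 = 5.31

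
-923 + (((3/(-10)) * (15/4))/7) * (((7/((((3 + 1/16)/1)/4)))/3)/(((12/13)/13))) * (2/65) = -226187/245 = -923.21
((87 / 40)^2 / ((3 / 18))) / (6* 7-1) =22707 / 32800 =0.69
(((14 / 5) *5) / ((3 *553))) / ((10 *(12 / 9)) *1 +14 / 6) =2 / 3713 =0.00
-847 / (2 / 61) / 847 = -61 / 2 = -30.50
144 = 144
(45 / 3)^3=3375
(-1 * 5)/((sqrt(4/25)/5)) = -62.50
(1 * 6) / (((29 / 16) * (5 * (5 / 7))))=672 / 725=0.93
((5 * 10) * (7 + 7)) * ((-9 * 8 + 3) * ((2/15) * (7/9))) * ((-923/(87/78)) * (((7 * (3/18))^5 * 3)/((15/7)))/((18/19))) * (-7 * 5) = -1057983402908705/2283228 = -463371771.42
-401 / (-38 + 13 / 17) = 6817 / 633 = 10.77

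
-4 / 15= -0.27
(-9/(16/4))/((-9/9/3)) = 27/4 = 6.75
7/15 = 0.47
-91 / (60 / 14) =-637 / 30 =-21.23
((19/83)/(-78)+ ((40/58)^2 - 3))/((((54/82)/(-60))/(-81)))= -16925145630/907439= -18651.55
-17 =-17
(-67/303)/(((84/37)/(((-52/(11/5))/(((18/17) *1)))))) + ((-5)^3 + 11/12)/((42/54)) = -396511207/2519748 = -157.36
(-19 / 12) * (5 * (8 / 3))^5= -486400000 / 729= -667215.36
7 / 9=0.78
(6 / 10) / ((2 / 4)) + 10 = 56 / 5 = 11.20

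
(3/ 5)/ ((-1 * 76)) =-3/ 380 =-0.01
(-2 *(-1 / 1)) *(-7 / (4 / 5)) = -35 / 2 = -17.50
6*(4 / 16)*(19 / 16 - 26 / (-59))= 4611 / 1888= 2.44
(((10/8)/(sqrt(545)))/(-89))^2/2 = 5/27628448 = 0.00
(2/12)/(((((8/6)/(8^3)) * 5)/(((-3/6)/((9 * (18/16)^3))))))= -16384/32805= -0.50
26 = 26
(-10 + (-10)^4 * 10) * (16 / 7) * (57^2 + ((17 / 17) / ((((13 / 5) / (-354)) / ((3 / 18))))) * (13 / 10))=5150684880 / 7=735812125.71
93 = 93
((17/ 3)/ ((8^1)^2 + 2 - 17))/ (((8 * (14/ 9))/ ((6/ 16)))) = 153/ 43904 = 0.00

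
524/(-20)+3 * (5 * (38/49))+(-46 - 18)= -19249/245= -78.57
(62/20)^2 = 961/100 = 9.61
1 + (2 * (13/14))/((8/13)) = 225/56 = 4.02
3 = 3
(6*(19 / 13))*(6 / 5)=684 / 65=10.52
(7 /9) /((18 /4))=14 /81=0.17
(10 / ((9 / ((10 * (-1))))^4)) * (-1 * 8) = -800000 / 6561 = -121.93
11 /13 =0.85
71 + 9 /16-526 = -7271 /16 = -454.44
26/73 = 0.36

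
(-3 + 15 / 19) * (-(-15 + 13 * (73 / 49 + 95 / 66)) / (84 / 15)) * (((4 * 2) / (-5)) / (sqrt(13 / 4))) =-298556 * sqrt(13) / 133133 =-8.09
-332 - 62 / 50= -8331 / 25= -333.24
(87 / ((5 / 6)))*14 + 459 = 1920.60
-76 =-76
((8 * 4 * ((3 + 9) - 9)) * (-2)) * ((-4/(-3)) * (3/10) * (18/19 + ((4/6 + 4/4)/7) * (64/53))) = -3342592/35245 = -94.84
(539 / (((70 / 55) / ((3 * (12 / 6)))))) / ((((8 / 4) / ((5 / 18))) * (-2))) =-4235 / 24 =-176.46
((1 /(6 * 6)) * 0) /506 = 0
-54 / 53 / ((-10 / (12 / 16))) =81 / 1060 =0.08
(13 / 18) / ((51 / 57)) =0.81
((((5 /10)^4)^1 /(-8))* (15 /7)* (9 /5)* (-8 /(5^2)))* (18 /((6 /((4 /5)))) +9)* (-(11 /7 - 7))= 29241 /49000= 0.60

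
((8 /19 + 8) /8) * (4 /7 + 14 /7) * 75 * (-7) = -27000 /19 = -1421.05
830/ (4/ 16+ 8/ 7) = 23240/ 39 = 595.90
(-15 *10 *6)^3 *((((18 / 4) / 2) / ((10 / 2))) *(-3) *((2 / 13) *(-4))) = -7873200000 / 13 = -605630769.23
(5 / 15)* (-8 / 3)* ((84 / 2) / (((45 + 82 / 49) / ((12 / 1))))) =-21952 / 2287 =-9.60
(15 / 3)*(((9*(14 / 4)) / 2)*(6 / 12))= 315 / 8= 39.38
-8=-8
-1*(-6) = 6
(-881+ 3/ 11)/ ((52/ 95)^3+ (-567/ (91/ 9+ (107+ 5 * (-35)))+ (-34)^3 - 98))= 618222247000/ 27651052814561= 0.02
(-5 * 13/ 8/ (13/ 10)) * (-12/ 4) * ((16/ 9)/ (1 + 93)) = 50/ 141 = 0.35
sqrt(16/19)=4*sqrt(19)/19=0.92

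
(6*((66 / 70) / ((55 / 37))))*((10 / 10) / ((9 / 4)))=296 / 175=1.69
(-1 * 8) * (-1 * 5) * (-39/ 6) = -260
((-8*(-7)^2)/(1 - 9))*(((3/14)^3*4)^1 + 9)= 6201/14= 442.93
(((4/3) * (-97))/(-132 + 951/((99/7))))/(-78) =-2134/83343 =-0.03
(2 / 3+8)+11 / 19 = 527 / 57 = 9.25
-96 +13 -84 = -167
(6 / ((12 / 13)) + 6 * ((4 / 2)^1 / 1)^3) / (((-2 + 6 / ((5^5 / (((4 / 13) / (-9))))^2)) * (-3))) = 9.08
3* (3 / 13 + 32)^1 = 1257 / 13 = 96.69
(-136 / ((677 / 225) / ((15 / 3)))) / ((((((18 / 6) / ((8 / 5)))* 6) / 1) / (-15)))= 204000 / 677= 301.33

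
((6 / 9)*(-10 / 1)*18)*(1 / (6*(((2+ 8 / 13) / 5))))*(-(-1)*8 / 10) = -520 / 17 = -30.59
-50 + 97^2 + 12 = 9371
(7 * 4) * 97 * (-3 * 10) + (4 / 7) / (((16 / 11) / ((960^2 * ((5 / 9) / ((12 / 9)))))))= 485640 / 7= 69377.14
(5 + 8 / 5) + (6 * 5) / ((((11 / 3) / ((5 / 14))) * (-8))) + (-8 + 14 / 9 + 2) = 49627 / 27720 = 1.79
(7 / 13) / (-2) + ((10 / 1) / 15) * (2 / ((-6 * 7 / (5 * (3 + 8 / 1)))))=-3301 / 1638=-2.02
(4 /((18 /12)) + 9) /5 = 7 /3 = 2.33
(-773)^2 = 597529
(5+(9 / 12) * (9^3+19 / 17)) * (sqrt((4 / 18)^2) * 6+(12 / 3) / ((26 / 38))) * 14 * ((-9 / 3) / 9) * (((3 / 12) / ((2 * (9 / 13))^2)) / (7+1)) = -14959945 / 49572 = -301.78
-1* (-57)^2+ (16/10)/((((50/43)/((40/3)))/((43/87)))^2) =-27228034597/8515125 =-3197.61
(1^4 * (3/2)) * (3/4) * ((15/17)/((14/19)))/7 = 2565/13328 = 0.19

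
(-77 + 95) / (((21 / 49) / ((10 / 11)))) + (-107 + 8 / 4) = -735 / 11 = -66.82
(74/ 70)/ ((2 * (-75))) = -37/ 5250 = -0.01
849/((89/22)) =18678/89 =209.87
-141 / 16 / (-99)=47 / 528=0.09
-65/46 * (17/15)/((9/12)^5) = -113152/16767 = -6.75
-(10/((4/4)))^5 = -100000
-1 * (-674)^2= -454276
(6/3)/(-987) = -2/987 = -0.00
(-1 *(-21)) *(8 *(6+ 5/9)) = 3304/3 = 1101.33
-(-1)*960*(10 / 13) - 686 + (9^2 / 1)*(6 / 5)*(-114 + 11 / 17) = -12116816 / 1105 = -10965.44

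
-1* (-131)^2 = -17161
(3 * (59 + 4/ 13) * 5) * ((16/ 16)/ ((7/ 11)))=127215/ 91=1397.97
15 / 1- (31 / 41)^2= 24254 / 1681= 14.43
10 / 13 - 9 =-107 / 13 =-8.23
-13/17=-0.76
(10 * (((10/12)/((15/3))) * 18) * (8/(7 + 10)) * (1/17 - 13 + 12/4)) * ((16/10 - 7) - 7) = 502944/289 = 1740.29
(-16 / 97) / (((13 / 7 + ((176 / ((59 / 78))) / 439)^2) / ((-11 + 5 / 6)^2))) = -69895749322588 / 8765277319773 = -7.97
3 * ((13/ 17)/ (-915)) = -13/ 5185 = -0.00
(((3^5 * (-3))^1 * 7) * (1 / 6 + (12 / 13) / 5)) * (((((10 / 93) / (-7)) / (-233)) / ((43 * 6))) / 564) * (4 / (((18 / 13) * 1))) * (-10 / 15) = 137 / 87586098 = 0.00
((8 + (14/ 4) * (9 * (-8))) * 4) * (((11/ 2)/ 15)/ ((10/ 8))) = -21472/ 75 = -286.29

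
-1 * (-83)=83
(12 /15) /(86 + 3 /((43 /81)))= 172 /19705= 0.01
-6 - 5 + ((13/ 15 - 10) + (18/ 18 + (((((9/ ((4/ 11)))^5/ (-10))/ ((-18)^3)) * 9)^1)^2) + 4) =41352327927897563/ 20132659200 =2053992.35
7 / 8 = 0.88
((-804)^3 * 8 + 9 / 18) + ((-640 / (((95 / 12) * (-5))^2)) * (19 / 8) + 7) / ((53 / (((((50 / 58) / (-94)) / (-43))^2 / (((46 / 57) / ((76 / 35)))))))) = -4157747711.50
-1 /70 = -0.01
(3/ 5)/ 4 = 3/ 20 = 0.15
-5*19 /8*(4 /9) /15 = -19 /54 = -0.35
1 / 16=0.06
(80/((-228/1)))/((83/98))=-1960/4731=-0.41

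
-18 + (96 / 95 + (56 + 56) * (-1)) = -12254 / 95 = -128.99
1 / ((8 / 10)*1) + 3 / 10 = 1.55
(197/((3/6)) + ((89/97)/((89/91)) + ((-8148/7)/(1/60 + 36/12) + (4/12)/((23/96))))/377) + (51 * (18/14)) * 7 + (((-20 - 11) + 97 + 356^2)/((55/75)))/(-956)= 18524114719871/27602097094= 671.11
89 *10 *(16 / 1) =14240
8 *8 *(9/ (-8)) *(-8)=576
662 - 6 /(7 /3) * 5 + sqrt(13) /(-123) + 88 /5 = 23336 /35 - sqrt(13) /123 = 666.71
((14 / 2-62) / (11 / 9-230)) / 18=55 / 4118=0.01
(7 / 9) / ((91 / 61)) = 61 / 117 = 0.52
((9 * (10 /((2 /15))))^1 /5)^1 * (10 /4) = 675 /2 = 337.50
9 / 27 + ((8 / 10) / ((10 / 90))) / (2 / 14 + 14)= 139 / 165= 0.84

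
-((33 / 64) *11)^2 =-131769 / 4096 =-32.17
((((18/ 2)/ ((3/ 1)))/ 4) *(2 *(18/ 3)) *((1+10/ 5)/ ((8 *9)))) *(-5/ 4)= -15/ 32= -0.47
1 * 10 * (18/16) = 45/4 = 11.25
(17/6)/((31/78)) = 221/31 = 7.13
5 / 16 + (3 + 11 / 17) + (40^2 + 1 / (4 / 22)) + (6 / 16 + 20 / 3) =1616.50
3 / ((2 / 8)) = 12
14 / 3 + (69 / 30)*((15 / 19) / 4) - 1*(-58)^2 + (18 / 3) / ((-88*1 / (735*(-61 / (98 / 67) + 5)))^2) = 4089586891 / 7296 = 560524.52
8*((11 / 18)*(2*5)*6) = 880 / 3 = 293.33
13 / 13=1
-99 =-99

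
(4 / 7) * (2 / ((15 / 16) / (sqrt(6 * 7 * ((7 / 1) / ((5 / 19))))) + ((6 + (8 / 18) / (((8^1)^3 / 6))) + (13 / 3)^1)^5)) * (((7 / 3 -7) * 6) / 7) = -273779108699145981367261593600 / 7073669733974063652409864678981919 + 68078861925529707085824 * sqrt(570) / 176841743349351591310246616974547975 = -0.00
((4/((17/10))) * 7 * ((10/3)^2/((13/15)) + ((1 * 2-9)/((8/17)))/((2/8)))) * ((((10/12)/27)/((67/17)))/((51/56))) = -71363600/10794303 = -6.61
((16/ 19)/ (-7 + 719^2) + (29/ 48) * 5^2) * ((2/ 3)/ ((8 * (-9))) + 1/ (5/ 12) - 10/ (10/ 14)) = -2480100724319/ 14143861440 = -175.35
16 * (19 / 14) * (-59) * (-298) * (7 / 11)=2672464 / 11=242951.27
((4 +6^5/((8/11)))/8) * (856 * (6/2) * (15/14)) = 3678660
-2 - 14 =-16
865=865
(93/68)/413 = 93/28084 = 0.00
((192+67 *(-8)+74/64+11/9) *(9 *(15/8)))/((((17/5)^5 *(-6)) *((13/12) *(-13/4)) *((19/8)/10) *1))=-23059453125/9118321654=-2.53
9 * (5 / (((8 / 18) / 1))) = 405 / 4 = 101.25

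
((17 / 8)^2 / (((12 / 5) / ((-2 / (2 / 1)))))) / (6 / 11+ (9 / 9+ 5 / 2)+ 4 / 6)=-15895 / 39808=-0.40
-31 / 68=-0.46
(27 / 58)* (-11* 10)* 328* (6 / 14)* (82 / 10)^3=-20142024408 / 5075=-3968871.80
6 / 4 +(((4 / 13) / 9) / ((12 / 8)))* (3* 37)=943 / 234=4.03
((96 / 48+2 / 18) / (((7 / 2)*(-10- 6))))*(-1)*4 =19 / 126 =0.15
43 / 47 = 0.91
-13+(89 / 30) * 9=137 / 10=13.70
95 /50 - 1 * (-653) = 6549 /10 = 654.90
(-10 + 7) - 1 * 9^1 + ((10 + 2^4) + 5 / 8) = 117 / 8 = 14.62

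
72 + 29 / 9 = 677 / 9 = 75.22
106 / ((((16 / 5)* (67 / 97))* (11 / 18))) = 231345 / 2948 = 78.48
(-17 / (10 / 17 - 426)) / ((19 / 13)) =3757 / 137408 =0.03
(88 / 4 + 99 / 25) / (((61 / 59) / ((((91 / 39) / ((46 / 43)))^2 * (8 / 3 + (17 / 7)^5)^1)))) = 311097370847593 / 29884320900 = 10410.05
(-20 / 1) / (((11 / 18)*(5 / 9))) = -648 / 11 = -58.91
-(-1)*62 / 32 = 1.94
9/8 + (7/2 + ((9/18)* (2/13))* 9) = 553/104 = 5.32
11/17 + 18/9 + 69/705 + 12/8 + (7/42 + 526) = 6356983/11985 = 530.41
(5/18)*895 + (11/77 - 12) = 29831/126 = 236.75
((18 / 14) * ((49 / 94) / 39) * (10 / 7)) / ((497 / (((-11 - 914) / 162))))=-0.00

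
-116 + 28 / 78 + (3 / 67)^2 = -20245039 / 175071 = -115.64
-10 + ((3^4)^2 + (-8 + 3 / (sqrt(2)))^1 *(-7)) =6607 - 21 *sqrt(2) / 2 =6592.15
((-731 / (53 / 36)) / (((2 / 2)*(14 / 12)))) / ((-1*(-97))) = -157896 / 35987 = -4.39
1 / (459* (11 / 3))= 1 / 1683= 0.00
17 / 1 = 17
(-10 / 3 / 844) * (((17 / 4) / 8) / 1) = -85 / 40512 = -0.00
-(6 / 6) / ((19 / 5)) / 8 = -5 / 152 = -0.03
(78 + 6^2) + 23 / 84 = 9599 / 84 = 114.27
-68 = -68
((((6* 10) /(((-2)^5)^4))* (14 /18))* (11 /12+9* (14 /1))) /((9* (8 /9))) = 53305 /75497472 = 0.00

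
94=94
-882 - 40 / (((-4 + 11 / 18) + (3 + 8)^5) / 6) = -2556796194 / 2898857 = -882.00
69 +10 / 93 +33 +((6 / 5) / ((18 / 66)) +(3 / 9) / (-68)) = 3367613 / 31620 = 106.50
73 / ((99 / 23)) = 1679 / 99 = 16.96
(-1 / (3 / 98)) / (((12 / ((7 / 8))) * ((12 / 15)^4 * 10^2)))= -8575 / 147456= -0.06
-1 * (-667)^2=-444889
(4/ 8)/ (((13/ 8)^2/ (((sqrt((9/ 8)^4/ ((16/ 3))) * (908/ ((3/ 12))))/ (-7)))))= -36774 * sqrt(3)/ 1183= -53.84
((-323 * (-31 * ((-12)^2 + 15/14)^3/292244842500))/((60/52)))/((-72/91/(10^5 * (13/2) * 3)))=-27635245427179/123681488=-223438.82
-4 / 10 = -2 / 5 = -0.40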